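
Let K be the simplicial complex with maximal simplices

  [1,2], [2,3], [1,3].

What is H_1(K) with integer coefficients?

H_1 ≅ Z.

Order the vertices as 1 < 2 < 3. Listing each simplex with vertices in this order, K has dimension 1 with simplices:

  0-simplices (3): [1], [2], [3]
  1-simplices (3): [1,2], [1,3], [2,3]

Hence C_0 ≅ Z^3, C_1 ≅ Z^3.

The boundary map ∂_1: C_1 → C_0 maps an edge to its endpoints' difference, ∂[p,q] = q − p.
The 3×3 boundary matrix has rank 2 and Smith normal form diag(1,1).

Computing H_k = (kernel of ∂_k) / (image of ∂_{k+1}):

  H_1: rank ker ∂_1 − rank ∂_2 = (3 − 2) − 0 = 1, and there is no ∂_2, so H_1 = Z.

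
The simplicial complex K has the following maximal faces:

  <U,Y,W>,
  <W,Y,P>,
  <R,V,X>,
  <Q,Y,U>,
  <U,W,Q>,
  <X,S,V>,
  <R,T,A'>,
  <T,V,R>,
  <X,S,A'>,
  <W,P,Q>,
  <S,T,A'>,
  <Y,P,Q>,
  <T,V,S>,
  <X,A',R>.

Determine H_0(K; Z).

H_0 = Z^2.

Order the vertices as P < Q < R < S < T < U < V < W < X < Y < A'. Listing each simplex with vertices in this order, K has dimension 2 with simplices:

  0-simplices (11): [P], [Q], [R], [S], [T], [U], [V], [W], [X], [Y], [A']
  1-simplices (21): [P,Q], [P,W], [P,Y], [Q,U], [Q,W], [Q,Y], [R,T], [R,V], [R,X], [R,A'], [S,T], [S,V], [S,X], [S,A'], [T,V], [T,A'], [U,W], [U,Y], [V,X], [W,Y], [X,A']
  2-simplices (14): [P,Q,W], [P,Q,Y], [P,W,Y], [Q,U,W], [Q,U,Y], [R,T,V], [R,T,A'], [R,V,X], [R,X,A'], [S,T,V], [S,T,A'], [S,V,X], [S,X,A'], [U,W,Y]

Hence C_0 ≅ Z^11, C_1 ≅ Z^21, C_2 ≅ Z^14.

The boundary map ∂_1: C_1 → C_0 maps an edge to its endpoints' difference, ∂[p,q] = q − p. For instance
  ∂[V,X] = [X] − [V].
This gives a 11×21 integer matrix of rank 9; reducing to Smith normal form yields diagonal entries (1,1,1,1,1,1,1,1,1).

Boundary ∂_2: C_2 → C_1 sends each 2-simplex [p,q,r] to [q,r] − [p,r] + [p,q]. For instance
  ∂[Q,U,Y] = [U,Y] − [Q,Y] + [Q,U],
  ∂[R,X,A'] = [X,A'] − [R,A'] + [R,X].
As a 21×14 matrix over Z this has rank 12, with invariant factors (1,1,1,1,1,1,1,1,1,1,1,1).

Reading off H_k = ker ∂_k / im ∂_{k+1}:

  H_0: rank C_0 − rank ∂_1 = 11 − 9 = 2, and the invariant factors of ∂_1 are all 1, so H_0 ≅ Z^2.

(K is a triangulation of the disjoint union of the 2-sphere S^2 and the 2-sphere S^2.)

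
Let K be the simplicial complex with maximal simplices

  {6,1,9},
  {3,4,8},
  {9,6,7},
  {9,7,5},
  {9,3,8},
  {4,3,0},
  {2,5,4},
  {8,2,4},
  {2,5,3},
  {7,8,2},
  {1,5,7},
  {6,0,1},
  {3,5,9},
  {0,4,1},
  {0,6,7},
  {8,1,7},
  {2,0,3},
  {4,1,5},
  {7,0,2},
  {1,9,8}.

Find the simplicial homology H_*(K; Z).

We work with the vertex ordering 0 < 1 < 2 < 3 < 4 < 5 < 6 < 7 < 8 < 9. The simplices of K, each written with vertices in increasing order, are:

  0-simplices (10): [0], [1], [2], [3], [4], [5], [6], [7], [8], [9]
  1-simplices (30): (30 of them)
  2-simplices (20): (20 of them)

giving chain groups C_0 ≅ Z^10, C_1 ≅ Z^30, C_2 ≅ Z^20.

The boundary map ∂_1: C_1 → C_0 maps an edge to its endpoints' difference, ∂[p,q] = q − p.
The 10×30 boundary matrix has rank 9 and Smith normal form diag(1,1,1,1,1,1,1,1,1).

Boundary ∂_2: C_2 → C_1 maps a triangle to the signed sum of its edges. For instance
  ∂[6,7,9] = [7,9] − [6,9] + [6,7],
  ∂[1,5,7] = [5,7] − [1,7] + [1,5].
The resulting 30×20 matrix has rank 20, and its Smith normal form has invariant factors (1,1,1,1,1,1,1,1,1,1,1,1,1,1,1,1,1,1,1,2).

Now H_k = ker ∂_k / im ∂_{k+1}, so:

  H_0: rank C_0 − rank ∂_1 = 10 − 9 = 1, and the invariant factors of ∂_1 are all 1, so H_0 ≅ Z.
  H_1: rank ker ∂_1 − rank ∂_2 = (30 − 9) − 20 = 1, and ∂_2 has invariant factor 2 > 1, so H_1 ≅ Z ⊕ Z/2Z.
  H_2: rank ker ∂_2 − rank ∂_3 = (20 − 20) − 0 = 0, and there is no ∂_3, so H_2 ≅ 0.

As a check, the Euler characteristic is 10 − 30 + 20 = 0, which agrees with 1 − 1 + 0 = 0.
(K is a triangulation of the Klein bottle.)

H_0 = Z,  H_1 = Z ⊕ Z/2Z,  H_2 = 0.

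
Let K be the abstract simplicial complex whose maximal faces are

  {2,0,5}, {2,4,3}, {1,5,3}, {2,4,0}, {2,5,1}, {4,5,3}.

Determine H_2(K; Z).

H_2 = 0.

Take the total order 0 < 1 < 2 < 3 < 4 < 5 on the vertex set. Then K (dimension 2) consists of the simplices:

  0-simplices (6): [0], [1], [2], [3], [4], [5]
  1-simplices (12): [0,2], [0,4], [0,5], [1,2], [1,3], [1,5], [2,3], [2,4], [2,5], [3,4], [3,5], [4,5]
  2-simplices (6): [0,2,4], [0,2,5], [1,2,5], [1,3,5], [2,3,4], [3,4,5]

Hence C_0 ≅ Z^6, C_1 ≅ Z^12, C_2 ≅ Z^6.

∂_1: C_1 → C_0 sends each edge [p,q] (with p < q) to q − p. For instance
  ∂[0,4] = [4] − [0].
The 6×12 boundary matrix has rank 5 and Smith normal form diag(1,1,1,1,1).

The boundary map ∂_2: C_2 → C_1 sends each 2-simplex [p,q,r] to [q,r] − [p,r] + [p,q]. For instance
  ∂[0,2,4] = [2,4] − [0,4] + [0,2],
  ∂[2,3,4] = [3,4] − [2,4] + [2,3].
The resulting 12×6 matrix has rank 6, and its Smith normal form has invariant factors (1,1,1,1,1,1).

Reading off H_k = ker ∂_k / im ∂_{k+1}:

  H_2: rank ker ∂_2 − rank ∂_3 = (6 − 6) − 0 = 0, and there is no ∂_3, so H_2 ≅ 0.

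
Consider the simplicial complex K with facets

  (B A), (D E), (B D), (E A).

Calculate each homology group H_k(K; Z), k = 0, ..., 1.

H_0 = Z,  H_1 = Z.

Order the vertices as A < B < D < E. Listing each simplex with vertices in this order, K has dimension 1 with simplices:

  0-simplices (4): A, B, D, E
  1-simplices (4): AB, AE, BD, DE

giving chain groups C_0 ≅ Z^4, C_1 ≅ Z^4.

Boundary ∂_1: C_1 → C_0 maps an edge to its endpoints' difference, ∂[p,q] = q − p. For instance
  ∂DE = E − D.
The 4×4 boundary matrix has rank 3 and Smith normal form diag(1,1,1).

From H_k ≅ ker(∂_k) / im(∂_{k+1}) we obtain:

  H_0: rank C_0 − rank ∂_1 = 4 − 3 = 1, and the invariant factors of ∂_1 are all 1, so H_0 ≅ Z.
  H_1: rank ker ∂_1 − rank ∂_2 = (4 − 3) − 0 = 1, and there is no ∂_2, so H_1 ≅ Z.

As a check, the Euler characteristic is 4 − 4 = 0, which agrees with 1 − 1 = 0.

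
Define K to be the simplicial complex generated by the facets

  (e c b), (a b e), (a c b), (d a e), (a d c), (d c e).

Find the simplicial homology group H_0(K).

H_0 = Z.

K has 5 vertices, 9 edges, 6 triangles.
rank ∂_0 = 0, rank ∂_1 = 4 ⇒ b_0 = 5 − 0 − 4 = 1; all invariant factors of ∂_1 are 1 so no torsion. So H_0 ≅ Z.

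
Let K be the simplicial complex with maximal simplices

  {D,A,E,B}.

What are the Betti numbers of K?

b_0 = 1, b_1 = 0, b_2 = 0, b_3 = 0.

We work with the vertex ordering A < B < D < E. The simplices of K, each written with vertices in increasing order, are:

  0-simplices (4): A, B, D, E
  1-simplices (6): AB, AD, AE, BD, BE, DE
  2-simplices (4): ABD, ABE, ADE, BDE
  3-simplices (1): ABDE

so the chain groups are C_0 ≅ Z^4, C_1 ≅ Z^6, C_2 ≅ Z^4, C_3 ≅ Z^1.

The boundary map ∂_1: C_1 → C_0 is given by ∂[p,q] = [q] − [p].
As a 4×6 matrix over Z this has rank 3, with invariant factors (1,1,1).

Boundary ∂_2: C_2 → C_1 acts by ∂[p,q,r] = [q,r] − [p,r] + [p,q]. For instance
  ∂BDE = DE − BE + BD,
  ∂ADE = DE − AE + AD.
The 6×4 boundary matrix has rank 3 and Smith normal form diag(1,1,1).

The boundary map ∂_3: C_3 → C_2 sends each 3-simplex σ to the alternating sum Σ_i (−1)^i (σ with its i-th vertex removed). For instance
  ∂ABDE = BDE − ADE + ABE − ABD.
The 4×1 boundary matrix has rank 1 and Smith normal form diag(1).

Reading off H_k = ker ∂_k / im ∂_{k+1}:

  H_0: rank C_0 − rank ∂_1 = 4 − 3 = 1, and the invariant factors of ∂_1 are all 1, so H_0 ≅ Z.
  H_1: rank ker ∂_1 − rank ∂_2 = (6 − 3) − 3 = 0, and the invariant factors of ∂_2 are all 1, so H_1 ≅ 0.
  H_2: rank ker ∂_2 − rank ∂_3 = (4 − 3) − 1 = 0, and the invariant factors of ∂_3 are all 1, so H_2 ≅ 0.
  H_3: rank ker ∂_3 − rank ∂_4 = (1 − 1) − 0 = 0, and there is no ∂_4, so H_3 ≅ 0.

(K is a triangulation of the 3-simplex.)

Hence the Betti numbers are b_0 = 1, b_1 = 0, b_2 = 0, b_3 = 0.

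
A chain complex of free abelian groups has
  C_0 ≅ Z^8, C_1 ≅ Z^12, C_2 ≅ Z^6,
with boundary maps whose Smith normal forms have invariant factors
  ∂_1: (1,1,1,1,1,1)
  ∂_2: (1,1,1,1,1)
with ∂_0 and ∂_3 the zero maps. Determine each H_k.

H_0 = Z^2,  H_1 = Z,  H_2 = Z.

H_0: b_0 = 8 − 0 − 6 = 2; torsion from ∂_1 factors > 1: none. So H_0 = Z^2.
H_1: b_1 = 12 − 6 − 5 = 1; torsion from ∂_2 factors > 1: none. So H_1 = Z.
H_2: b_2 = 6 − 5 − 0 = 1; torsion from ∂_3 factors > 1: none. So H_2 = Z.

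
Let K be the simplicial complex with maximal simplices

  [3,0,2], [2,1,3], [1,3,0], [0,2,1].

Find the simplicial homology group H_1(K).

H_1 = 0.

Take the total order 0 < 1 < 2 < 3 on the vertex set. Then K (dimension 2) consists of the simplices:

  0-simplices (4): [0], [1], [2], [3]
  1-simplices (6): [0,1], [0,2], [0,3], [1,2], [1,3], [2,3]
  2-simplices (4): [0,1,2], [0,1,3], [0,2,3], [1,2,3]

Hence C_0 ≅ Z^4, C_1 ≅ Z^6, C_2 ≅ Z^4.

The boundary map ∂_1: C_1 → C_0 sends each edge [p,q] (with p < q) to q − p. For instance
  ∂[0,1] = [1] − [0].
As a 4×6 matrix over Z this has rank 3, with invariant factors (1,1,1).

Boundary ∂_2: C_2 → C_1 acts by ∂[p,q,r] = [q,r] − [p,r] + [p,q]. For instance
  ∂[1,2,3] = [2,3] − [1,3] + [1,2],
  ∂[0,1,2] = [1,2] − [0,2] + [0,1].
The resulting 6×4 matrix has rank 3, and its Smith normal form has invariant factors (1,1,1).

Reading off H_k = ker ∂_k / im ∂_{k+1}:

  H_1: rank ker ∂_1 − rank ∂_2 = (6 − 3) − 3 = 0, and the invariant factors of ∂_2 are all 1, so H_1 ≅ 0.

(K is a triangulation of the 2-sphere S^2.)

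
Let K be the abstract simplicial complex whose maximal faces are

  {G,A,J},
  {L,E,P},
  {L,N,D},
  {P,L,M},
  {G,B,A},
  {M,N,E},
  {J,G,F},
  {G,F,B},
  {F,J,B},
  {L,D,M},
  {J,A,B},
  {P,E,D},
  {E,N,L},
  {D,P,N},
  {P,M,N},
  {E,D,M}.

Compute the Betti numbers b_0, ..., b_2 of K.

Order the vertices as A < B < D < E < F < G < J < L < M < N < P. Listing each simplex with vertices in this order, K has dimension 2 with simplices:

  0-simplices (11): A, B, D, E, F, G, J, L, M, N, P
  1-simplices (24): AB, AG, AJ, BF, BG, BJ, DE, DL, DM, DN, DP, EL, EM, EN, EP, FG, FJ, GJ, LM, LN, LP, MN, MP, NP
  2-simplices (16): ABG, ABJ, AGJ, BFG, BFJ, DEM, DEP, DLM, DLN, DNP, ELN, ELP, EMN, FGJ, LMP, MNP

Hence C_0 ≅ Z^11, C_1 ≅ Z^24, C_2 ≅ Z^16.

The boundary map ∂_1: C_1 → C_0 sends each edge [p,q] (with p < q) to q − p. For instance
  ∂EM = M − E.
The 11×24 boundary matrix has rank 9 and Smith normal form diag(1,1,1,1,1,1,1,1,1).

Boundary ∂_2: C_2 → C_1 acts by ∂[p,q,r] = [q,r] − [p,r] + [p,q]. For instance
  ∂ABG = BG − AG + AB,
  ∂ELP = LP − EP + EL.
This gives a 24×16 integer matrix of rank 15; reducing to Smith normal form yields diagonal entries (1,1,1,1,1,1,1,1,1,1,1,1,1,1,2).

Now H_k = ker ∂_k / im ∂_{k+1}, so:

  H_0: rank C_0 − rank ∂_1 = 11 − 9 = 2, and the invariant factors of ∂_1 are all 1, so H_0 = Z^2.
  H_1: rank ker ∂_1 − rank ∂_2 = (24 − 9) − 15 = 0, and ∂_2 has invariant factor 2 > 1, so H_1 = Z/2.
  H_2: rank ker ∂_2 − rank ∂_3 = (16 − 15) − 0 = 1, and there is no ∂_3, so H_2 = Z.

Hence the Betti numbers are b_0 = 2, b_1 = 0, b_2 = 1.

b_0 = 2, b_1 = 0, b_2 = 1.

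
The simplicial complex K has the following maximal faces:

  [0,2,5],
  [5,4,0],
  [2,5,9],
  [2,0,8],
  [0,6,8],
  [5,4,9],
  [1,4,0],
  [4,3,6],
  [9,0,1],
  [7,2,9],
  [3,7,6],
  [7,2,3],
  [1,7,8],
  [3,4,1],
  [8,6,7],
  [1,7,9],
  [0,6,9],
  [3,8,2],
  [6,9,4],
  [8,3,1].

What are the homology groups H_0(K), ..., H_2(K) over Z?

H_0 ≅ Z,  H_1 ≅ Z ⊕ Z/2,  H_2 = 0.

We work with the vertex ordering 0 < 1 < 2 < 3 < 4 < 5 < 6 < 7 < 8 < 9. The simplices of K, each written with vertices in increasing order, are:

  0-simplices (10): [0], [1], [2], [3], [4], [5], [6], [7], [8], [9]
  1-simplices (30): (30 of them)
  2-simplices (20): (20 of them)

so the chain groups are C_0 ≅ Z^10, C_1 ≅ Z^30, C_2 ≅ Z^20.

∂_1: C_1 → C_0 is given by ∂[p,q] = [q] − [p].
The resulting 10×30 matrix has rank 9, and its Smith normal form has invariant factors (1,1,1,1,1,1,1,1,1).

∂_2: C_2 → C_1 maps a triangle to the signed sum of its edges. For instance
  ∂[2,3,7] = [3,7] − [2,7] + [2,3],
  ∂[0,4,5] = [4,5] − [0,5] + [0,4].
The resulting 30×20 matrix has rank 20, and its Smith normal form has invariant factors (1,1,1,1,1,1,1,1,1,1,1,1,1,1,1,1,1,1,1,2).

Reading off H_k = ker ∂_k / im ∂_{k+1}:

  H_0: rank C_0 − rank ∂_1 = 10 − 9 = 1, and the invariant factors of ∂_1 are all 1, so H_0 ≅ Z.
  H_1: rank ker ∂_1 − rank ∂_2 = (30 − 9) − 20 = 1, and ∂_2 has invariant factor 2 > 1, so H_1 ≅ Z ⊕ Z/2.
  H_2: rank ker ∂_2 − rank ∂_3 = (20 − 20) − 0 = 0, and there is no ∂_3, so H_2 ≅ 0.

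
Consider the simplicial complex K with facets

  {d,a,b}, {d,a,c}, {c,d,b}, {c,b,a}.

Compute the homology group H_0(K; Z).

Fix the vertex order a < b < c < d and write every simplex with vertices in increasing order. Then dim K = 2 and the simplices of K are:

  0-simplices (4): a, b, c, d
  1-simplices (6): ab, ac, ad, bc, bd, cd
  2-simplices (4): abc, abd, acd, bcd

giving chain groups C_0 ≅ Z^4, C_1 ≅ Z^6, C_2 ≅ Z^4.

The boundary map ∂_1: C_1 → C_0 maps an edge to its endpoints' difference, ∂[p,q] = q − p. For instance
  ∂ac = c − a.
The resulting 4×6 matrix has rank 3, and its Smith normal form has invariant factors (1,1,1).

∂_2: C_2 → C_1 sends each 2-simplex [p,q,r] to [q,r] − [p,r] + [p,q]. For instance
  ∂abc = bc − ac + ab,
  ∂bcd = cd − bd + bc.
This gives a 6×4 integer matrix of rank 3; reducing to Smith normal form yields diagonal entries (1,1,1).

Now H_k = ker ∂_k / im ∂_{k+1}, so:

  H_0: rank C_0 − rank ∂_1 = 4 − 3 = 1, and the invariant factors of ∂_1 are all 1, so H_0 ≅ Z.

H_0 ≅ Z.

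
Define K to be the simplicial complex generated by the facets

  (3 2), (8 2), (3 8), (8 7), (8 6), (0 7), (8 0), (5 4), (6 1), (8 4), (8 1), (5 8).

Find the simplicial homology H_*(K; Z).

H_0 = Z,  H_1 = Z^4.

We work with the vertex ordering 0 < 1 < 2 < 3 < 4 < 5 < 6 < 7 < 8. The simplices of K, each written with vertices in increasing order, are:

  0-simplices (9): [0], [1], [2], [3], [4], [5], [6], [7], [8]
  1-simplices (12): [0,7], [0,8], [1,6], [1,8], [2,3], [2,8], [3,8], [4,5], [4,8], [5,8], [6,8], [7,8]

so the chain groups are C_0 ≅ Z^9, C_1 ≅ Z^12.

The boundary map ∂_1: C_1 → C_0 sends each edge [p,q] (with p < q) to q − p. For instance
  ∂[5,8] = [8] − [5].
As a 9×12 matrix over Z this has rank 8, with invariant factors (1,1,1,1,1,1,1,1).

Now H_k = ker ∂_k / im ∂_{k+1}, so:

  H_0: rank C_0 − rank ∂_1 = 9 − 8 = 1, and the invariant factors of ∂_1 are all 1, so H_0 ≅ Z.
  H_1: rank ker ∂_1 − rank ∂_2 = (12 − 8) − 0 = 4, and there is no ∂_2, so H_1 ≅ Z^4.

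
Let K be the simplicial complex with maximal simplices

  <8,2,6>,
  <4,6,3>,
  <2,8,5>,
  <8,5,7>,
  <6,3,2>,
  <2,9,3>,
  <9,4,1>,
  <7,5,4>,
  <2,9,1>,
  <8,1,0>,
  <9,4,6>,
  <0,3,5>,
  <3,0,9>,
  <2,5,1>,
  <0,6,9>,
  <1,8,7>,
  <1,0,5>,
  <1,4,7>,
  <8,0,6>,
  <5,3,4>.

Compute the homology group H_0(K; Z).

We work with the vertex ordering 0 < 1 < 2 < 3 < 4 < 5 < 6 < 7 < 8 < 9. The simplices of K, each written with vertices in increasing order, are:

  0-simplices (10): [0], [1], [2], [3], [4], [5], [6], [7], [8], [9]
  1-simplices (30): (30 of them)
  2-simplices (20): (20 of them)

Hence C_0 ≅ Z^10, C_1 ≅ Z^30, C_2 ≅ Z^20.

The boundary map ∂_1: C_1 → C_0 maps an edge to its endpoints' difference, ∂[p,q] = q − p.
As a 10×30 matrix over Z this has rank 9, with invariant factors (1,1,1,1,1,1,1,1,1).

The boundary map ∂_2: C_2 → C_1 sends each 2-simplex [p,q,r] to [q,r] − [p,r] + [p,q]. For instance
  ∂[1,4,7] = [4,7] − [1,7] + [1,4],
  ∂[2,5,8] = [5,8] − [2,8] + [2,5].
As a 30×20 matrix over Z this has rank 20, with invariant factors (1,1,1,1,1,1,1,1,1,1,1,1,1,1,1,1,1,1,1,2).

Computing H_k = (kernel of ∂_k) / (image of ∂_{k+1}):

  H_0: rank C_0 − rank ∂_1 = 10 − 9 = 1, and the invariant factors of ∂_1 are all 1, so H_0 = Z.

(K is a triangulation of the Klein bottle.)

H_0 ≅ Z.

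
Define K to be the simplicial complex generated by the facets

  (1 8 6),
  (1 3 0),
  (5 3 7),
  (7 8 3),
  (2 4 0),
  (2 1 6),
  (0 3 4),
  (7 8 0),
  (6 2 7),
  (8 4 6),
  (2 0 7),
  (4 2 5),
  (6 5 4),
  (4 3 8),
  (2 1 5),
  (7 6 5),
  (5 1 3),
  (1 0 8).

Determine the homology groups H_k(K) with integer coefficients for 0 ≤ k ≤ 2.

H_0 ≅ Z,  H_1 ≅ Z ⊕ Z_2,  H_2 = 0.

Take the total order 0 < 1 < 2 < 3 < 4 < 5 < 6 < 7 < 8 on the vertex set. Then K (dimension 2) consists of the simplices:

  0-simplices (9): [0], [1], [2], [3], [4], [5], [6], [7], [8]
  1-simplices (27): (27 of them)
  2-simplices (18): [0,1,3], [0,1,8], [0,2,4], [0,2,7], [0,3,4], [0,7,8], [1,2,5], [1,2,6], [1,3,5], [1,6,8], [2,4,5], [2,6,7], [3,4,8], [3,5,7], [3,7,8], [4,5,6], [4,6,8], [5,6,7]

so the chain groups are C_0 ≅ Z^9, C_1 ≅ Z^27, C_2 ≅ Z^18.

∂_1: C_1 → C_0 maps an edge to its endpoints' difference, ∂[p,q] = q − p.
This gives a 9×27 integer matrix of rank 8; reducing to Smith normal form yields diagonal entries (1,1,1,1,1,1,1,1).

∂_2: C_2 → C_1 sends each 2-simplex [p,q,r] to [q,r] − [p,r] + [p,q]. For instance
  ∂[4,5,6] = [5,6] − [4,6] + [4,5],
  ∂[2,4,5] = [4,5] − [2,5] + [2,4].
As a 27×18 matrix over Z this has rank 18, with invariant factors (1,1,1,1,1,1,1,1,1,1,1,1,1,1,1,1,1,2).

Reading off H_k = ker ∂_k / im ∂_{k+1}:

  H_0: rank C_0 − rank ∂_1 = 9 − 8 = 1, and the invariant factors of ∂_1 are all 1, so H_0 ≅ Z.
  H_1: rank ker ∂_1 − rank ∂_2 = (27 − 8) − 18 = 1, and ∂_2 has invariant factor 2 > 1, so H_1 ≅ Z ⊕ Z_2.
  H_2: rank ker ∂_2 − rank ∂_3 = (18 − 18) − 0 = 0, and there is no ∂_3, so H_2 ≅ 0.

As a check, the Euler characteristic is 9 − 27 + 18 = 0, which agrees with 1 − 1 + 0 = 0.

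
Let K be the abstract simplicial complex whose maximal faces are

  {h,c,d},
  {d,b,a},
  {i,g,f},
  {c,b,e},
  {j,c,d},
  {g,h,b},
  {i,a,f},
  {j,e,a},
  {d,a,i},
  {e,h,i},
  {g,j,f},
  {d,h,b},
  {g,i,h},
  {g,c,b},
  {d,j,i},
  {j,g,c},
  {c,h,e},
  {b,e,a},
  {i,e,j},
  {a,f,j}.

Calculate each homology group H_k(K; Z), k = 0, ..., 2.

We work with the vertex ordering a < b < c < d < e < f < g < h < i < j. The simplices of K, each written with vertices in increasing order, are:

  0-simplices (10): a, b, c, d, e, f, g, h, i, j
  1-simplices (30): ab, ad, ae, af, ai, aj, bc, bd, be, bg, bh, cd, ce, cg, ch, cj, dh, di, dj, eh, ei, ej, fg, fi, fj, gh, gi, gj, hi, ij
  2-simplices (20): abd, abe, adi, aej, afi, afj, bce, bcg, bdh, bgh, cdh, cdj, ceh, cgj, dij, ehi, eij, fgi, fgj, ghi

so the chain groups are C_0 ≅ Z^10, C_1 ≅ Z^30, C_2 ≅ Z^20.

The boundary map ∂_1: C_1 → C_0 sends each edge [p,q] (with p < q) to q − p.
As a 10×30 matrix over Z this has rank 9, with invariant factors (1,1,1,1,1,1,1,1,1).

The boundary map ∂_2: C_2 → C_1 acts by ∂[p,q,r] = [q,r] − [p,r] + [p,q]. For instance
  ∂bcg = cg − bg + bc,
  ∂cgj = gj − cj + cg.
This gives a 30×20 integer matrix of rank 20; reducing to Smith normal form yields diagonal entries (1,1,1,1,1,1,1,1,1,1,1,1,1,1,1,1,1,1,1,2).

Reading off H_k = ker ∂_k / im ∂_{k+1}:

  H_0: rank C_0 − rank ∂_1 = 10 − 9 = 1, and the invariant factors of ∂_1 are all 1, so H_0 ≅ Z.
  H_1: rank ker ∂_1 − rank ∂_2 = (30 − 9) − 20 = 1, and ∂_2 has invariant factor 2 > 1, so H_1 ≅ Z ⊕ Z_2.
  H_2: rank ker ∂_2 − rank ∂_3 = (20 − 20) − 0 = 0, and there is no ∂_3, so H_2 ≅ 0.

As a check, the Euler characteristic is 10 − 30 + 20 = 0, which agrees with 1 − 1 + 0 = 0.
(K is a triangulation of the Klein bottle.)

H_0 ≅ Z,  H_1 ≅ Z ⊕ Z_2,  H_2 = 0.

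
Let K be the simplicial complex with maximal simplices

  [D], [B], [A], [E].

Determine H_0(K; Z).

We work with the vertex ordering A < B < D < E. The simplices of K, each written with vertices in increasing order, are:

  0-simplices (4): A, B, D, E

so the chain groups are C_0 ≅ Z^4.

Now H_k = ker ∂_k / im ∂_{k+1}, so:

  H_0: rank C_0 − rank ∂_1 = 4 − 0 = 4, and there is no ∂_1, so H_0 = Z^4.

H_0 = Z^4.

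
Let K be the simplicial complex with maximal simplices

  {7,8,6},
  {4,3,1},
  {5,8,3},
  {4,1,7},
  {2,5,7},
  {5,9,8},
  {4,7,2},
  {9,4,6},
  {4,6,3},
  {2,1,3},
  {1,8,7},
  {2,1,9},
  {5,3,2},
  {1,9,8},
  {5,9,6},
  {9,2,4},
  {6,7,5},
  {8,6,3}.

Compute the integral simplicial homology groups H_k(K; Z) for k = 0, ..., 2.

H_0 = Z,  H_1 = Z ⊕ Z/2,  H_2 = 0.

Order the vertices as 1 < 2 < 3 < 4 < 5 < 6 < 7 < 8 < 9. Listing each simplex with vertices in this order, K has dimension 2 with simplices:

  0-simplices (9): [1], [2], [3], [4], [5], [6], [7], [8], [9]
  1-simplices (27): (27 of them)
  2-simplices (18): [1,2,3], [1,2,9], [1,3,4], [1,4,7], [1,7,8], [1,8,9], [2,3,5], [2,4,7], [2,4,9], [2,5,7], [3,4,6], [3,5,8], [3,6,8], [4,6,9], [5,6,7], [5,6,9], [5,8,9], [6,7,8]

giving chain groups C_0 ≅ Z^9, C_1 ≅ Z^27, C_2 ≅ Z^18.

∂_1: C_1 → C_0 is given by ∂[p,q] = [q] − [p]. For instance
  ∂[6,8] = [8] − [6].
This gives a 9×27 integer matrix of rank 8; reducing to Smith normal form yields diagonal entries (1,1,1,1,1,1,1,1).

Boundary ∂_2: C_2 → C_1 acts by ∂[p,q,r] = [q,r] − [p,r] + [p,q]. For instance
  ∂[6,7,8] = [7,8] − [6,8] + [6,7],
  ∂[3,6,8] = [6,8] − [3,8] + [3,6].
As a 27×18 matrix over Z this has rank 18, with invariant factors (1,1,1,1,1,1,1,1,1,1,1,1,1,1,1,1,1,2).

Computing H_k = (kernel of ∂_k) / (image of ∂_{k+1}):

  H_0: rank C_0 − rank ∂_1 = 9 − 8 = 1, and the invariant factors of ∂_1 are all 1, so H_0 ≅ Z.
  H_1: rank ker ∂_1 − rank ∂_2 = (27 − 8) − 18 = 1, and ∂_2 has invariant factor 2 > 1, so H_1 ≅ Z ⊕ Z/2.
  H_2: rank ker ∂_2 − rank ∂_3 = (18 − 18) − 0 = 0, and there is no ∂_3, so H_2 ≅ 0.

As a check, the Euler characteristic is 9 − 27 + 18 = 0, which agrees with 1 − 1 + 0 = 0.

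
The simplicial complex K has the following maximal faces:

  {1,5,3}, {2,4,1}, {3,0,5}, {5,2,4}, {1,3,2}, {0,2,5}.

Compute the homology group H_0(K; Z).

H_0 ≅ Z.

Fix the vertex order 0 < 1 < 2 < 3 < 4 < 5 and write every simplex with vertices in increasing order. Then dim K = 2 and the simplices of K are:

  0-simplices (6): [0], [1], [2], [3], [4], [5]
  1-simplices (12): [0,2], [0,3], [0,5], [1,2], [1,3], [1,4], [1,5], [2,3], [2,4], [2,5], [3,5], [4,5]
  2-simplices (6): [0,2,5], [0,3,5], [1,2,3], [1,2,4], [1,3,5], [2,4,5]

giving chain groups C_0 ≅ Z^6, C_1 ≅ Z^12, C_2 ≅ Z^6.

Boundary ∂_1: C_1 → C_0 sends each edge [p,q] (with p < q) to q − p. For instance
  ∂[2,4] = [4] − [2].
The 6×12 boundary matrix has rank 5 and Smith normal form diag(1,1,1,1,1).

The boundary map ∂_2: C_2 → C_1 sends each 2-simplex [p,q,r] to [q,r] − [p,r] + [p,q]. For instance
  ∂[1,2,4] = [2,4] − [1,4] + [1,2],
  ∂[0,3,5] = [3,5] − [0,5] + [0,3].
This gives a 12×6 integer matrix of rank 6; reducing to Smith normal form yields diagonal entries (1,1,1,1,1,1).

Computing H_k = (kernel of ∂_k) / (image of ∂_{k+1}):

  H_0: rank C_0 − rank ∂_1 = 6 − 5 = 1, and the invariant factors of ∂_1 are all 1, so H_0 = Z.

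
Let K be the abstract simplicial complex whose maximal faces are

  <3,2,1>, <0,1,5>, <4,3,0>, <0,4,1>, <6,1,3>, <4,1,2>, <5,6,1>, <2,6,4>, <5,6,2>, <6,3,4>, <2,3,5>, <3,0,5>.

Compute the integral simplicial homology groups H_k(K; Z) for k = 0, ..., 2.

We work with the vertex ordering 0 < 1 < 2 < 3 < 4 < 5 < 6. The simplices of K, each written with vertices in increasing order, are:

  0-simplices (7): [0], [1], [2], [3], [4], [5], [6]
  1-simplices (18): [0,1], [0,3], [0,4], [0,5], [1,2], [1,3], [1,4], [1,5], [1,6], [2,3], [2,4], [2,5], [2,6], [3,4], [3,5], [3,6], [4,6], [5,6]
  2-simplices (12): [0,1,4], [0,1,5], [0,3,4], [0,3,5], [1,2,3], [1,2,4], [1,3,6], [1,5,6], [2,3,5], [2,4,6], [2,5,6], [3,4,6]

Hence C_0 ≅ Z^7, C_1 ≅ Z^18, C_2 ≅ Z^12.

Boundary ∂_1: C_1 → C_0 is given by ∂[p,q] = [q] − [p]. For instance
  ∂[1,2] = [2] − [1].
The 7×18 boundary matrix has rank 6 and Smith normal form diag(1,1,1,1,1,1).

Boundary ∂_2: C_2 → C_1 sends each 2-simplex [p,q,r] to [q,r] − [p,r] + [p,q]. For instance
  ∂[1,5,6] = [5,6] − [1,6] + [1,5],
  ∂[0,3,5] = [3,5] − [0,5] + [0,3].
As a 18×12 matrix over Z this has rank 12, with invariant factors (1,1,1,1,1,1,1,1,1,1,1,2).

Computing H_k = (kernel of ∂_k) / (image of ∂_{k+1}):

  H_0: rank C_0 − rank ∂_1 = 7 − 6 = 1, and the invariant factors of ∂_1 are all 1, so H_0 ≅ Z.
  H_1: rank ker ∂_1 − rank ∂_2 = (18 − 6) − 12 = 0, and ∂_2 has invariant factor 2 > 1, so H_1 ≅ Z/2.
  H_2: rank ker ∂_2 − rank ∂_3 = (12 − 12) − 0 = 0, and there is no ∂_3, so H_2 ≅ 0.

H_0 = Z,  H_1 = Z/2,  H_2 = 0.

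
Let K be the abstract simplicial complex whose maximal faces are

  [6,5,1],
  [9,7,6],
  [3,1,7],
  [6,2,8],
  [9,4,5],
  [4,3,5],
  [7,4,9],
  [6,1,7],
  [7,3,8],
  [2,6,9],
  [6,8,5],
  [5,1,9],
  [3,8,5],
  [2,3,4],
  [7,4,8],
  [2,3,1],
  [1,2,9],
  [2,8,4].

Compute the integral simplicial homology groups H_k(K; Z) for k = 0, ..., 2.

H_0 ≅ Z,  H_1 ≅ Z ⊕ Z/2Z,  H_2 = 0.

Order the vertices as 1 < 2 < 3 < 4 < 5 < 6 < 7 < 8 < 9. Listing each simplex with vertices in this order, K has dimension 2 with simplices:

  0-simplices (9): [1], [2], [3], [4], [5], [6], [7], [8], [9]
  1-simplices (27): (27 of them)
  2-simplices (18): [1,2,3], [1,2,9], [1,3,7], [1,5,6], [1,5,9], [1,6,7], [2,3,4], [2,4,8], [2,6,8], [2,6,9], [3,4,5], [3,5,8], [3,7,8], [4,5,9], [4,7,8], [4,7,9], [5,6,8], [6,7,9]

Hence C_0 ≅ Z^9, C_1 ≅ Z^27, C_2 ≅ Z^18.

Boundary ∂_1: C_1 → C_0 sends each edge [p,q] (with p < q) to q − p.
This gives a 9×27 integer matrix of rank 8; reducing to Smith normal form yields diagonal entries (1,1,1,1,1,1,1,1).

The boundary map ∂_2: C_2 → C_1 sends each 2-simplex [p,q,r] to [q,r] − [p,r] + [p,q]. For instance
  ∂[1,2,3] = [2,3] − [1,3] + [1,2],
  ∂[1,5,9] = [5,9] − [1,9] + [1,5].
The 27×18 boundary matrix has rank 18 and Smith normal form diag(1,1,1,1,1,1,1,1,1,1,1,1,1,1,1,1,1,2).

Reading off H_k = ker ∂_k / im ∂_{k+1}:

  H_0: rank C_0 − rank ∂_1 = 9 − 8 = 1, and the invariant factors of ∂_1 are all 1, so H_0 = Z.
  H_1: rank ker ∂_1 − rank ∂_2 = (27 − 8) − 18 = 1, and ∂_2 has invariant factor 2 > 1, so H_1 = Z ⊕ Z/2Z.
  H_2: rank ker ∂_2 − rank ∂_3 = (18 − 18) − 0 = 0, and there is no ∂_3, so H_2 = 0.

As a check, the Euler characteristic is 9 − 27 + 18 = 0, which agrees with 1 − 1 + 0 = 0.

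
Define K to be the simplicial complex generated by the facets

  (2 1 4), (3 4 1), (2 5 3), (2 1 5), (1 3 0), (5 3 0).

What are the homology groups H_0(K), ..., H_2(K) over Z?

Order the vertices as 0 < 1 < 2 < 3 < 4 < 5. Listing each simplex with vertices in this order, K has dimension 2 with simplices:

  0-simplices (6): [0], [1], [2], [3], [4], [5]
  1-simplices (12): [0,1], [0,3], [0,5], [1,2], [1,3], [1,4], [1,5], [2,3], [2,4], [2,5], [3,4], [3,5]
  2-simplices (6): [0,1,3], [0,3,5], [1,2,4], [1,2,5], [1,3,4], [2,3,5]

so the chain groups are C_0 ≅ Z^6, C_1 ≅ Z^12, C_2 ≅ Z^6.

The boundary map ∂_1: C_1 → C_0 sends each edge [p,q] (with p < q) to q − p. For instance
  ∂[3,5] = [5] − [3].
The resulting 6×12 matrix has rank 5, and its Smith normal form has invariant factors (1,1,1,1,1).

The boundary map ∂_2: C_2 → C_1 maps a triangle to the signed sum of its edges. For instance
  ∂[0,3,5] = [3,5] − [0,5] + [0,3],
  ∂[2,3,5] = [3,5] − [2,5] + [2,3].
As a 12×6 matrix over Z this has rank 6, with invariant factors (1,1,1,1,1,1).

From H_k ≅ ker(∂_k) / im(∂_{k+1}) we obtain:

  H_0: rank C_0 − rank ∂_1 = 6 − 5 = 1, and the invariant factors of ∂_1 are all 1, so H_0 ≅ Z.
  H_1: rank ker ∂_1 − rank ∂_2 = (12 − 5) − 6 = 1, and the invariant factors of ∂_2 are all 1, so H_1 ≅ Z.
  H_2: rank ker ∂_2 − rank ∂_3 = (6 − 6) − 0 = 0, and there is no ∂_3, so H_2 ≅ 0.

As a check, the Euler characteristic is 6 − 12 + 6 = 0, which agrees with 1 − 1 + 0 = 0.

H_0 = Z,  H_1 = Z,  H_2 = 0.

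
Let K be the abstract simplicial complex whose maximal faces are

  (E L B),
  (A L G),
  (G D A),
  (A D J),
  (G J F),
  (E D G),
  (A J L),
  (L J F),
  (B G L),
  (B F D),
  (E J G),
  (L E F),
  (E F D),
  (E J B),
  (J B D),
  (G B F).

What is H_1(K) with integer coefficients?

H_1 ≅ Z^2.

Take the total order A < B < D < E < F < G < J < L on the vertex set. Then K (dimension 2) consists of the simplices:

  0-simplices (8): A, B, D, E, F, G, J, L
  1-simplices (24): AD, AG, AJ, AL, BD, BE, BF, BG, BJ, BL, DE, DF, DG, DJ, EF, EG, EJ, EL, FG, FJ, FL, GJ, GL, JL
  2-simplices (16): ADG, ADJ, AGL, AJL, BDF, BDJ, BEJ, BEL, BFG, BGL, DEF, DEG, EFL, EGJ, FGJ, FJL

giving chain groups C_0 ≅ Z^8, C_1 ≅ Z^24, C_2 ≅ Z^16.

∂_1: C_1 → C_0 is given by ∂[p,q] = [q] − [p]. For instance
  ∂AJ = J − A.
The 8×24 boundary matrix has rank 7 and Smith normal form diag(1,1,1,1,1,1,1).

Boundary ∂_2: C_2 → C_1 sends each 2-simplex [p,q,r] to [q,r] − [p,r] + [p,q]. For instance
  ∂DEG = EG − DG + DE,
  ∂BGL = GL − BL + BG.
As a 24×16 matrix over Z this has rank 15, with invariant factors (1,1,1,1,1,1,1,1,1,1,1,1,1,1,1).

Reading off H_k = ker ∂_k / im ∂_{k+1}:

  H_1: rank ker ∂_1 − rank ∂_2 = (24 − 7) − 15 = 2, and the invariant factors of ∂_2 are all 1, so H_1 ≅ Z^2.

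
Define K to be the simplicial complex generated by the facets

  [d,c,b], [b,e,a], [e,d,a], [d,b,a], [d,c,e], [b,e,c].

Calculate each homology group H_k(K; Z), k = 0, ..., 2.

Order the vertices as a < b < c < d < e. Listing each simplex with vertices in this order, K has dimension 2 with simplices:

  0-simplices (5): a, b, c, d, e
  1-simplices (9): ab, ad, ae, bc, bd, be, cd, ce, de
  2-simplices (6): abd, abe, ade, bcd, bce, cde

Hence C_0 ≅ Z^5, C_1 ≅ Z^9, C_2 ≅ Z^6.

The boundary map ∂_1: C_1 → C_0 maps an edge to its endpoints' difference, ∂[p,q] = q − p.
The 5×9 boundary matrix has rank 4 and Smith normal form diag(1,1,1,1).

Boundary ∂_2: C_2 → C_1 sends each 2-simplex [p,q,r] to [q,r] − [p,r] + [p,q]. For instance
  ∂abd = bd − ad + ab,
  ∂bce = ce − be + bc.
The 9×6 boundary matrix has rank 5 and Smith normal form diag(1,1,1,1,1).

Reading off H_k = ker ∂_k / im ∂_{k+1}:

  H_0: rank C_0 − rank ∂_1 = 5 − 4 = 1, and the invariant factors of ∂_1 are all 1, so H_0 = Z.
  H_1: rank ker ∂_1 − rank ∂_2 = (9 − 4) − 5 = 0, and the invariant factors of ∂_2 are all 1, so H_1 = 0.
  H_2: rank ker ∂_2 − rank ∂_3 = (6 − 5) − 0 = 1, and there is no ∂_3, so H_2 = Z.

As a check, the Euler characteristic is 5 − 9 + 6 = 2, which agrees with 1 − 0 + 1 = 2.

H_0 ≅ Z,  H_1 = 0,  H_2 ≅ Z.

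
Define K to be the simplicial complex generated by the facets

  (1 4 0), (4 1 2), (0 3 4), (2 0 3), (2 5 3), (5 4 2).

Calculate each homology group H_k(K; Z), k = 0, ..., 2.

Order the vertices as 0 < 1 < 2 < 3 < 4 < 5. Listing each simplex with vertices in this order, K has dimension 2 with simplices:

  0-simplices (6): [0], [1], [2], [3], [4], [5]
  1-simplices (12): [0,1], [0,2], [0,3], [0,4], [1,2], [1,4], [2,3], [2,4], [2,5], [3,4], [3,5], [4,5]
  2-simplices (6): [0,1,4], [0,2,3], [0,3,4], [1,2,4], [2,3,5], [2,4,5]

so the chain groups are C_0 ≅ Z^6, C_1 ≅ Z^12, C_2 ≅ Z^6.

The boundary map ∂_1: C_1 → C_0 is given by ∂[p,q] = [q] − [p]. For instance
  ∂[2,4] = [4] − [2].
The 6×12 boundary matrix has rank 5 and Smith normal form diag(1,1,1,1,1).

Boundary ∂_2: C_2 → C_1 maps a triangle to the signed sum of its edges. For instance
  ∂[0,2,3] = [2,3] − [0,3] + [0,2],
  ∂[0,1,4] = [1,4] − [0,4] + [0,1].
This gives a 12×6 integer matrix of rank 6; reducing to Smith normal form yields diagonal entries (1,1,1,1,1,1).

From H_k ≅ ker(∂_k) / im(∂_{k+1}) we obtain:

  H_0: rank C_0 − rank ∂_1 = 6 − 5 = 1, and the invariant factors of ∂_1 are all 1, so H_0 ≅ Z.
  H_1: rank ker ∂_1 − rank ∂_2 = (12 − 5) − 6 = 1, and the invariant factors of ∂_2 are all 1, so H_1 ≅ Z.
  H_2: rank ker ∂_2 − rank ∂_3 = (6 − 6) − 0 = 0, and there is no ∂_3, so H_2 ≅ 0.

H_0 ≅ Z,  H_1 ≅ Z,  H_2 = 0.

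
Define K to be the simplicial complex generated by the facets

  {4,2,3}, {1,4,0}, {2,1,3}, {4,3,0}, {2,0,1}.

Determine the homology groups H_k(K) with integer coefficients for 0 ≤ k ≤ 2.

H_0 ≅ Z,  H_1 ≅ Z,  H_2 = 0.

Take the total order 0 < 1 < 2 < 3 < 4 on the vertex set. Then K (dimension 2) consists of the simplices:

  0-simplices (5): [0], [1], [2], [3], [4]
  1-simplices (10): [0,1], [0,2], [0,3], [0,4], [1,2], [1,3], [1,4], [2,3], [2,4], [3,4]
  2-simplices (5): [0,1,2], [0,1,4], [0,3,4], [1,2,3], [2,3,4]

so the chain groups are C_0 ≅ Z^5, C_1 ≅ Z^10, C_2 ≅ Z^5.

Boundary ∂_1: C_1 → C_0 maps an edge to its endpoints' difference, ∂[p,q] = q − p.
The resulting 5×10 matrix has rank 4, and its Smith normal form has invariant factors (1,1,1,1).

∂_2: C_2 → C_1 sends each 2-simplex [p,q,r] to [q,r] − [p,r] + [p,q]. For instance
  ∂[0,1,4] = [1,4] − [0,4] + [0,1],
  ∂[2,3,4] = [3,4] − [2,4] + [2,3].
This gives a 10×5 integer matrix of rank 5; reducing to Smith normal form yields diagonal entries (1,1,1,1,1).

Reading off H_k = ker ∂_k / im ∂_{k+1}:

  H_0: rank C_0 − rank ∂_1 = 5 − 4 = 1, and the invariant factors of ∂_1 are all 1, so H_0 = Z.
  H_1: rank ker ∂_1 − rank ∂_2 = (10 − 4) − 5 = 1, and the invariant factors of ∂_2 are all 1, so H_1 = Z.
  H_2: rank ker ∂_2 − rank ∂_3 = (5 − 5) − 0 = 0, and there is no ∂_3, so H_2 = 0.

As a check, the Euler characteristic is 5 − 10 + 5 = 0, which agrees with 1 − 1 + 0 = 0.
(K is a triangulation of the Möbius band.)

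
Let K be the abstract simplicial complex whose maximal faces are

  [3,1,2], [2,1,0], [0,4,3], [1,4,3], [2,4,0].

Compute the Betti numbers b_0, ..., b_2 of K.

We work with the vertex ordering 0 < 1 < 2 < 3 < 4. The simplices of K, each written with vertices in increasing order, are:

  0-simplices (5): [0], [1], [2], [3], [4]
  1-simplices (10): [0,1], [0,2], [0,3], [0,4], [1,2], [1,3], [1,4], [2,3], [2,4], [3,4]
  2-simplices (5): [0,1,2], [0,2,4], [0,3,4], [1,2,3], [1,3,4]

giving chain groups C_0 ≅ Z^5, C_1 ≅ Z^10, C_2 ≅ Z^5.

∂_1: C_1 → C_0 maps an edge to its endpoints' difference, ∂[p,q] = q − p. For instance
  ∂[0,4] = [4] − [0].
As a 5×10 matrix over Z this has rank 4, with invariant factors (1,1,1,1).

Boundary ∂_2: C_2 → C_1 sends each 2-simplex [p,q,r] to [q,r] − [p,r] + [p,q]. For instance
  ∂[1,2,3] = [2,3] − [1,3] + [1,2],
  ∂[0,2,4] = [2,4] − [0,4] + [0,2].
The 10×5 boundary matrix has rank 5 and Smith normal form diag(1,1,1,1,1).

Computing H_k = (kernel of ∂_k) / (image of ∂_{k+1}):

  H_0: rank C_0 − rank ∂_1 = 5 − 4 = 1, and the invariant factors of ∂_1 are all 1, so H_0 ≅ Z.
  H_1: rank ker ∂_1 − rank ∂_2 = (10 − 4) − 5 = 1, and the invariant factors of ∂_2 are all 1, so H_1 ≅ Z.
  H_2: rank ker ∂_2 − rank ∂_3 = (5 − 5) − 0 = 0, and there is no ∂_3, so H_2 ≅ 0.

(K is a triangulation of the Möbius band.)

Hence the Betti numbers are b_0 = 1, b_1 = 1, b_2 = 0.

b_0 = 1, b_1 = 1, b_2 = 0.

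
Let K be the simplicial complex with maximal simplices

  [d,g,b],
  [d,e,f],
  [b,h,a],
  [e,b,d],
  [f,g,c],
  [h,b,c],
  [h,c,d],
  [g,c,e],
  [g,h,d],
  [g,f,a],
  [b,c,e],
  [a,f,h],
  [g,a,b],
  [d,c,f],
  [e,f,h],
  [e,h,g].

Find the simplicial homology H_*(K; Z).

H_0 = Z,  H_1 = Z^2,  H_2 = Z.

K has 8 vertices, 24 edges, 16 triangles.
rank ∂_0 = 0, rank ∂_1 = 7 ⇒ b_0 = 8 − 0 − 7 = 1; all invariant factors of ∂_1 are 1 so no torsion. So H_0 = Z.
rank ∂_1 = 7, rank ∂_2 = 15 ⇒ b_1 = 24 − 7 − 15 = 2; all invariant factors of ∂_2 are 1 so no torsion. So H_1 = Z^2.
rank ∂_2 = 15, rank ∂_3 = 0 ⇒ b_2 = 16 − 15 − 0 = 1. So H_2 = Z.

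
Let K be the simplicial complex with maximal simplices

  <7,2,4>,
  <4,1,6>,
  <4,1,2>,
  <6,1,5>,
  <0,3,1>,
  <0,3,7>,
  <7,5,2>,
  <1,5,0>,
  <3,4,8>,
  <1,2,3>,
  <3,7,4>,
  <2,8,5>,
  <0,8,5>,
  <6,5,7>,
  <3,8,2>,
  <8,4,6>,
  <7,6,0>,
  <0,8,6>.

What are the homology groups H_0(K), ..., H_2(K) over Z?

H_0 = Z,  H_1 = Z ⊕ Z/2,  H_2 = 0.

We work with the vertex ordering 0 < 1 < 2 < 3 < 4 < 5 < 6 < 7 < 8. The simplices of K, each written with vertices in increasing order, are:

  0-simplices (9): [0], [1], [2], [3], [4], [5], [6], [7], [8]
  1-simplices (27): (27 of them)
  2-simplices (18): [0,1,3], [0,1,5], [0,3,7], [0,5,8], [0,6,7], [0,6,8], [1,2,3], [1,2,4], [1,4,6], [1,5,6], [2,3,8], [2,4,7], [2,5,7], [2,5,8], [3,4,7], [3,4,8], [4,6,8], [5,6,7]

giving chain groups C_0 ≅ Z^9, C_1 ≅ Z^27, C_2 ≅ Z^18.

The boundary map ∂_1: C_1 → C_0 is given by ∂[p,q] = [q] − [p].
As a 9×27 matrix over Z this has rank 8, with invariant factors (1,1,1,1,1,1,1,1).

The boundary map ∂_2: C_2 → C_1 maps a triangle to the signed sum of its edges. For instance
  ∂[3,4,8] = [4,8] − [3,8] + [3,4],
  ∂[2,4,7] = [4,7] − [2,7] + [2,4].
The 27×18 boundary matrix has rank 18 and Smith normal form diag(1,1,1,1,1,1,1,1,1,1,1,1,1,1,1,1,1,2).

Now H_k = ker ∂_k / im ∂_{k+1}, so:

  H_0: rank C_0 − rank ∂_1 = 9 − 8 = 1, and the invariant factors of ∂_1 are all 1, so H_0 = Z.
  H_1: rank ker ∂_1 − rank ∂_2 = (27 − 8) − 18 = 1, and ∂_2 has invariant factor 2 > 1, so H_1 = Z ⊕ Z/2.
  H_2: rank ker ∂_2 − rank ∂_3 = (18 − 18) − 0 = 0, and there is no ∂_3, so H_2 = 0.

(K is a triangulation of the Klein bottle.)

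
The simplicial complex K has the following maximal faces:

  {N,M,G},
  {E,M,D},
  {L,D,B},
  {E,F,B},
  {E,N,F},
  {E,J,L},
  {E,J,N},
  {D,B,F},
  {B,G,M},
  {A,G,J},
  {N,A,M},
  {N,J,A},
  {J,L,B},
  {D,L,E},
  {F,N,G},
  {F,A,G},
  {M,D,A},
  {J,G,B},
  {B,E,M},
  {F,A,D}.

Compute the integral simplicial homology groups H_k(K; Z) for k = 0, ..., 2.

H_0 ≅ Z,  H_1 ≅ Z ⊕ Z/2,  H_2 = 0.

We work with the vertex ordering A < B < D < E < F < G < J < L < M < N. The simplices of K, each written with vertices in increasing order, are:

  0-simplices (10): A, B, D, E, F, G, J, L, M, N
  1-simplices (30): AD, AF, AG, AJ, AM, AN, BD, BE, BF, BG, BJ, BL, BM, DE, DF, DL, DM, EF, EJ, EL, EM, EN, FG, FN, GJ, GM, GN, JL, JN, MN
  2-simplices (20): ADF, ADM, AFG, AGJ, AJN, AMN, BDF, BDL, BEF, BEM, BGJ, BGM, BJL, DEL, DEM, EFN, EJL, EJN, FGN, GMN

giving chain groups C_0 ≅ Z^10, C_1 ≅ Z^30, C_2 ≅ Z^20.

∂_1: C_1 → C_0 is given by ∂[p,q] = [q] − [p]. For instance
  ∂AG = G − A.
The 10×30 boundary matrix has rank 9 and Smith normal form diag(1,1,1,1,1,1,1,1,1).

Boundary ∂_2: C_2 → C_1 acts by ∂[p,q,r] = [q,r] − [p,r] + [p,q]. For instance
  ∂BEF = EF − BF + BE,
  ∂BGM = GM − BM + BG.
As a 30×20 matrix over Z this has rank 20, with invariant factors (1,1,1,1,1,1,1,1,1,1,1,1,1,1,1,1,1,1,1,2).

Reading off H_k = ker ∂_k / im ∂_{k+1}:

  H_0: rank C_0 − rank ∂_1 = 10 − 9 = 1, and the invariant factors of ∂_1 are all 1, so H_0 ≅ Z.
  H_1: rank ker ∂_1 − rank ∂_2 = (30 − 9) − 20 = 1, and ∂_2 has invariant factor 2 > 1, so H_1 ≅ Z ⊕ Z/2.
  H_2: rank ker ∂_2 − rank ∂_3 = (20 − 20) − 0 = 0, and there is no ∂_3, so H_2 ≅ 0.

As a check, the Euler characteristic is 10 − 30 + 20 = 0, which agrees with 1 − 1 + 0 = 0.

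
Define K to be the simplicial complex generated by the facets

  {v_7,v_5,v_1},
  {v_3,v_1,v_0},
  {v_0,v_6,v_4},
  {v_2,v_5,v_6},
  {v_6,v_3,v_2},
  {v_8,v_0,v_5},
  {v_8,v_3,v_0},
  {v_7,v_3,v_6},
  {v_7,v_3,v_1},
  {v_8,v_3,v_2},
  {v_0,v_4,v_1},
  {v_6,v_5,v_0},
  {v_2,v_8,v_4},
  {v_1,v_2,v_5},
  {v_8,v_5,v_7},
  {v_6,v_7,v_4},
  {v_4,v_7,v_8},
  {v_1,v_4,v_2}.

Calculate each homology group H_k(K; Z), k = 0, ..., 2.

H_0 = Z,  H_1 = Z^2,  H_2 = Z.

Order the vertices as v_0 < v_1 < v_2 < v_3 < v_4 < v_5 < v_6 < v_7 < v_8. Listing each simplex with vertices in this order, K has dimension 2 with simplices:

  0-simplices (9): [v_0], [v_1], [v_2], [v_3], [v_4], [v_5], [v_6], [v_7], [v_8]
  1-simplices (27): (27 of them)
  2-simplices (18): (18 of them)

so the chain groups are C_0 ≅ Z^9, C_1 ≅ Z^27, C_2 ≅ Z^18.

∂_1: C_1 → C_0 maps an edge to its endpoints' difference, ∂[p,q] = q − p.
The 9×27 boundary matrix has rank 8 and Smith normal form diag(1,1,1,1,1,1,1,1).

∂_2: C_2 → C_1 acts by ∂[p,q,r] = [q,r] − [p,r] + [p,q]. For instance
  ∂[v_0,v_4,v_6] = [v_4,v_6] − [v_0,v_6] + [v_0,v_4],
  ∂[v_1,v_3,v_7] = [v_3,v_7] − [v_1,v_7] + [v_1,v_3].
The resulting 27×18 matrix has rank 17, and its Smith normal form has invariant factors (1,1,1,1,1,1,1,1,1,1,1,1,1,1,1,1,1).

Now H_k = ker ∂_k / im ∂_{k+1}, so:

  H_0: rank C_0 − rank ∂_1 = 9 − 8 = 1, and the invariant factors of ∂_1 are all 1, so H_0 = Z.
  H_1: rank ker ∂_1 − rank ∂_2 = (27 − 8) − 17 = 2, and the invariant factors of ∂_2 are all 1, so H_1 = Z^2.
  H_2: rank ker ∂_2 − rank ∂_3 = (18 − 17) − 0 = 1, and there is no ∂_3, so H_2 = Z.

As a check, the Euler characteristic is 9 − 27 + 18 = 0, which agrees with 1 − 2 + 1 = 0.
(K is a triangulation of the torus T^2.)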